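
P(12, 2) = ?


P(12,2) = 12!/10!
= 479001600/3628800
= 132

P(12,2) = 132


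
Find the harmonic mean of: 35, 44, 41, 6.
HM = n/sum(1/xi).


Sum of reciprocals = 1/35 + 1/44 + 1/41 + 1/6 = 0.242356
HM = 4/0.242356 = 16.5047

HM = 16.5047


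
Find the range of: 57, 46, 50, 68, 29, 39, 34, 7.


Max = 68, Min = 7
Range = 68 - 7 = 61

Range = 61


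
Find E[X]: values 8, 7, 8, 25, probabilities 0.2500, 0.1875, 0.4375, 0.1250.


E[X] = 8*0.2500 + 7*0.1875 + 8*0.4375 + 25*0.1250
= 2.0000 + 1.3125 + 3.5000 + 3.1250
= 9.9375

E[X] = 9.9375


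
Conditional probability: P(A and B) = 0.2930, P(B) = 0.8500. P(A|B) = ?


P(A|B) = 0.2930/0.8500 = 0.3447

P(A|B) = 0.3447


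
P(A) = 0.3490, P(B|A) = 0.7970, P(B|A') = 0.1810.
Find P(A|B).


P(B) = P(B|A)*P(A) + P(B|A')*P(A')
= 0.7970*0.3490 + 0.1810*0.6510
= 0.278153 + 0.117831 = 0.395984
P(A|B) = 0.278153/0.395984 = 0.7024

P(A|B) = 0.7024


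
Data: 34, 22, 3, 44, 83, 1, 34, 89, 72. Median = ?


Sorted: 1, 3, 22, 34, 34, 44, 72, 83, 89
n = 9 (odd)
Middle value = 34

Median = 34


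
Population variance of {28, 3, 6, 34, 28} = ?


Mean = 19.8000
Squared deviations: 67.2400, 282.2400, 190.4400, 201.6400, 67.2400
Sum = 808.8000
Variance = 808.8000/5 = 161.7600

Variance = 161.7600


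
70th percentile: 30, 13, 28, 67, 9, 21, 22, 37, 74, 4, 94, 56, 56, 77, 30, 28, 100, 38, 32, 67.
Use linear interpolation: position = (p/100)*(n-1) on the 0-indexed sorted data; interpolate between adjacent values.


Sorted: 4, 9, 13, 21, 22, 28, 28, 30, 30, 32, 37, 38, 56, 56, 67, 67, 74, 77, 94, 100
n = 20
Index = 70/100 * 19 = 13.3000
Lower = data[13] = 56, Upper = data[14] = 67
P70 = 56 + 0.3000*(11) = 59.3000

P70 = 59.3000


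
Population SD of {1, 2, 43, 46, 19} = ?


Mean = 22.2000
Variance = 373.3600
SD = sqrt(373.3600) = 19.3225

SD = 19.3225


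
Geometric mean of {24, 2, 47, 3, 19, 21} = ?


Product = 24 × 2 × 47 × 3 × 19 × 21 = 2700432
GM = 2700432^(1/6) = 11.8006

GM = 11.8006


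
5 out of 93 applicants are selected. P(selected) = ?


P = 5/93 = 0.0538

P = 0.0538


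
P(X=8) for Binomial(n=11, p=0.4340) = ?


C(11,8) = 165
p^8 = 0.001259
(1-p)^3 = 0.181321
P = 165 * 0.001259 * 0.181321 = 0.0377

P(X=8) = 0.0377


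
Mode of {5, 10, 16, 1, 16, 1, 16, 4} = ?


Frequencies: 1:2, 4:1, 5:1, 10:1, 16:3
Max frequency = 3
Mode = 16

Mode = 16


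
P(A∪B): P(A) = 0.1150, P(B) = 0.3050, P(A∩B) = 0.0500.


P(A∪B) = 0.1150 + 0.3050 - 0.0500
= 0.4200 - 0.0500
= 0.3700

P(A∪B) = 0.3700


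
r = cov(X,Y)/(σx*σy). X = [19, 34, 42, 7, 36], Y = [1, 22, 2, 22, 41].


Mean X = 27.6000, Mean Y = 17.6000
SD X = 12.784365, SD Y = 14.867414
Cov = 10.440000
r = 10.440000/(12.784365*14.867414) = 0.0549

r = 0.0549


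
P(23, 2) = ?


P(23,2) = 23!/21!
= 25852016738884976640000/51090942171709440000
= 506

P(23,2) = 506


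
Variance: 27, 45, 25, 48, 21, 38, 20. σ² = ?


Mean = 32.0000
Squared deviations: 25.0000, 169.0000, 49.0000, 256.0000, 121.0000, 36.0000, 144.0000
Sum = 800.0000
Variance = 800.0000/7 = 114.2857

Variance = 114.2857


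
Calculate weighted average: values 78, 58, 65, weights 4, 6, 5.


Numerator = 78*4 + 58*6 + 65*5 = 985
Denominator = 4 + 6 + 5 = 15
WM = 985/15 = 65.6667

WM = 65.6667


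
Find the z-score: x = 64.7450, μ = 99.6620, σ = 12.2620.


z = (64.7450 - 99.6620)/12.2620
= -34.9170/12.2620
= -2.8476

z = -2.8476


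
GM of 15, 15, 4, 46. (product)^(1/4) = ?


Product = 15 × 15 × 4 × 46 = 41400
GM = 41400^(1/4) = 14.2643

GM = 14.2643


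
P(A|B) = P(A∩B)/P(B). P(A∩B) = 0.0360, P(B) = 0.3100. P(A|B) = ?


P(A|B) = 0.0360/0.3100 = 0.1161

P(A|B) = 0.1161


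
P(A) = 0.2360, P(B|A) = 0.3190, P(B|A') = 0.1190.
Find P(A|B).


P(B) = P(B|A)*P(A) + P(B|A')*P(A')
= 0.3190*0.2360 + 0.1190*0.7640
= 0.075284 + 0.090916 = 0.166200
P(A|B) = 0.075284/0.166200 = 0.4530

P(A|B) = 0.4530


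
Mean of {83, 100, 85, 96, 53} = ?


Sum = 83 + 100 + 85 + 96 + 53 = 417
n = 5
Mean = 417/5 = 83.4000

Mean = 83.4000


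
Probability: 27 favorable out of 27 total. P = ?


P = 27/27 = 1.0000

P = 1.0000


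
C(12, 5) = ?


C(12,5) = 12!/(5! × 7!)
= 479001600/(120 × 5040)
= 792

C(12,5) = 792


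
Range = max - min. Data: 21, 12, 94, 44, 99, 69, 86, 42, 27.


Max = 99, Min = 12
Range = 99 - 12 = 87

Range = 87


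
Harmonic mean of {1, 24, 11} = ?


Sum of reciprocals = 1/1 + 1/24 + 1/11 = 1.132576
HM = 3/1.132576 = 2.6488

HM = 2.6488


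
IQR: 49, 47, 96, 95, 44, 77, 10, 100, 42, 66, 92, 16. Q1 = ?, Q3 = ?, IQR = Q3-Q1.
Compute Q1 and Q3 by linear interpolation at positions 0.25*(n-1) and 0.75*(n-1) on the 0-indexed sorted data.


Sorted: 10, 16, 42, 44, 47, 49, 66, 77, 92, 95, 96, 100
Q1 (25th %ile) = 43.5000
Q3 (75th %ile) = 92.7500
IQR = 92.7500 - 43.5000 = 49.2500

IQR = 49.2500


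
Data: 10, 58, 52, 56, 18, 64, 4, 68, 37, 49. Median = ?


Sorted: 4, 10, 18, 37, 49, 52, 56, 58, 64, 68
n = 10 (even)
Middle values: 49 and 52
Median = (49+52)/2 = 50.5000

Median = 50.5000


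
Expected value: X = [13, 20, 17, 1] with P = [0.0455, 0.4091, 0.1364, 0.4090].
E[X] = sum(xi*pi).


E[X] = 13*0.0455 + 20*0.4091 + 17*0.1364 + 1*0.4090
= 0.5915 + 8.1820 + 2.3188 + 0.4090
= 11.5013

E[X] = 11.5013


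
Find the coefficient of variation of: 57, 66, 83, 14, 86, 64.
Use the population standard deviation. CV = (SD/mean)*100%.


Mean = 61.6667
SD = 23.6831
CV = (23.6831/61.6667)*100 = 38.4050%

CV = 38.4050%


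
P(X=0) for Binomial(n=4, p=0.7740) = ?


C(4,0) = 1
p^0 = 1.000000
(1-p)^4 = 0.002609
P = 1 * 1.000000 * 0.002609 = 0.0026

P(X=0) = 0.0026


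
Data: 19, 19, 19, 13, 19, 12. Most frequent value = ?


Frequencies: 12:1, 13:1, 19:4
Max frequency = 4
Mode = 19

Mode = 19


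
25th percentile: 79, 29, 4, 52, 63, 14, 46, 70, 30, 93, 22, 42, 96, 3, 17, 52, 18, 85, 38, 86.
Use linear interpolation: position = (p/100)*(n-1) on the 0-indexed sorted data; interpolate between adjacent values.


Sorted: 3, 4, 14, 17, 18, 22, 29, 30, 38, 42, 46, 52, 52, 63, 70, 79, 85, 86, 93, 96
n = 20
Index = 25/100 * 19 = 4.7500
Lower = data[4] = 18, Upper = data[5] = 22
P25 = 18 + 0.7500*(4) = 21.0000

P25 = 21.0000


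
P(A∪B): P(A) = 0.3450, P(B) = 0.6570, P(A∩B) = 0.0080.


P(A∪B) = 0.3450 + 0.6570 - 0.0080
= 1.0020 - 0.0080
= 0.9940

P(A∪B) = 0.9940


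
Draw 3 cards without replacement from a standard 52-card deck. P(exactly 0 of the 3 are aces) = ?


Hypergeometric: P(X=0) = C(4,0)·C(48,3) / C(52,3)
= 1 × 17296 / 22100
= 17296/22100 = 0.7826

P = 0.7826


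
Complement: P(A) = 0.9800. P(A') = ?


P(not A) = 1 - 0.9800 = 0.0200

P(not A) = 0.0200


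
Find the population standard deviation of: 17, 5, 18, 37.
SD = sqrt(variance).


Mean = 19.2500
Variance = 131.1875
SD = sqrt(131.1875) = 11.4537

SD = 11.4537


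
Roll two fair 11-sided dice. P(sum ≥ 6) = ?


Total outcomes = 11×11 = 121
Favorable (sum ≥ 6): 111
P = 111/121 = 0.9174

P = 0.9174


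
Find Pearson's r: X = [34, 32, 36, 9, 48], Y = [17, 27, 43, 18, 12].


Mean X = 31.8000, Mean Y = 23.4000
SD X = 12.687001, SD Y = 10.928861
Cov = 1.480000
r = 1.480000/(12.687001*10.928861) = 0.0107

r = 0.0107


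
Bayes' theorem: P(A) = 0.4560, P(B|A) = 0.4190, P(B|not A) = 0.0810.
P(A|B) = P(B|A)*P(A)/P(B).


P(B) = P(B|A)*P(A) + P(B|A')*P(A')
= 0.4190*0.4560 + 0.0810*0.5440
= 0.191064 + 0.044064 = 0.235128
P(A|B) = 0.191064/0.235128 = 0.8126

P(A|B) = 0.8126


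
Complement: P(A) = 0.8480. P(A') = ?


P(not A) = 1 - 0.8480 = 0.1520

P(not A) = 0.1520


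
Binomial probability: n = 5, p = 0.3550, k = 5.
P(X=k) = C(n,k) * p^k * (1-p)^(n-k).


C(5,5) = 1
p^5 = 0.005638
(1-p)^0 = 1.000000
P = 1 * 0.005638 * 1.000000 = 0.0056

P(X=5) = 0.0056


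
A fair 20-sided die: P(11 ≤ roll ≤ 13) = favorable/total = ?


Favorable outcomes (11 ≤ roll ≤ 13): 3
Total outcomes = 20
P = 3/20 = 0.1500

P = 0.1500


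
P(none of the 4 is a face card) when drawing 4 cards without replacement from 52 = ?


P(no face cards) = (40/52) × (39/51) × (38/50) × (37/49)
= 0.3376

P = 0.3376


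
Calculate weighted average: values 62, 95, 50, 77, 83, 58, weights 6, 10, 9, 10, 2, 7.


Numerator = 62*6 + 95*10 + 50*9 + 77*10 + 83*2 + 58*7 = 3114
Denominator = 6 + 10 + 9 + 10 + 2 + 7 = 44
WM = 3114/44 = 70.7727

WM = 70.7727


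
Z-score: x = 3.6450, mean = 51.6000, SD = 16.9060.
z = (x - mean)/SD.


z = (3.6450 - 51.6000)/16.9060
= -47.9550/16.9060
= -2.8366

z = -2.8366


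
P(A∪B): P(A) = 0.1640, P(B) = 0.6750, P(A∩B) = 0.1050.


P(A∪B) = 0.1640 + 0.6750 - 0.1050
= 0.8390 - 0.1050
= 0.7340

P(A∪B) = 0.7340


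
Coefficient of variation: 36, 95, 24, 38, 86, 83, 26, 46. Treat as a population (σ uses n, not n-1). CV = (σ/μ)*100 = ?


Mean = 54.2500
SD = 27.0959
CV = (27.0959/54.2500)*100 = 49.9463%

CV = 49.9463%


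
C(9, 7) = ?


C(9,7) = 9!/(7! × 2!)
= 362880/(5040 × 2)
= 36

C(9,7) = 36


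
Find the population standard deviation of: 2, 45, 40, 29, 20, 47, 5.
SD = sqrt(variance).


Mean = 26.8571
Variance = 293.5510
SD = sqrt(293.5510) = 17.1333

SD = 17.1333


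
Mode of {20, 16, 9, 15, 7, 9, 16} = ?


Frequencies: 7:1, 9:2, 15:1, 16:2, 20:1
Max frequency = 2
Mode = 9, 16

Mode = 9, 16


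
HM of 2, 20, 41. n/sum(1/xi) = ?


Sum of reciprocals = 1/2 + 1/20 + 1/41 = 0.574390
HM = 3/0.574390 = 5.2229

HM = 5.2229


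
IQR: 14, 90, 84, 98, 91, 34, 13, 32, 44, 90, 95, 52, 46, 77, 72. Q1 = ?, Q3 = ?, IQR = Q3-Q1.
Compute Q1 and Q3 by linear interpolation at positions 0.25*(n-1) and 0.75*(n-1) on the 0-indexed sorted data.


Sorted: 13, 14, 32, 34, 44, 46, 52, 72, 77, 84, 90, 90, 91, 95, 98
Q1 (25th %ile) = 39.0000
Q3 (75th %ile) = 90.0000
IQR = 90.0000 - 39.0000 = 51.0000

IQR = 51.0000


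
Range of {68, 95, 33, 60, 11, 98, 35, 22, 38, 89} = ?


Max = 98, Min = 11
Range = 98 - 11 = 87

Range = 87


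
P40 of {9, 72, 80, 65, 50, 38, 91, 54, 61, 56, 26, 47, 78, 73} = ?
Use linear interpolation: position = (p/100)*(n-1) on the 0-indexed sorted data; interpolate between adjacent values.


Sorted: 9, 26, 38, 47, 50, 54, 56, 61, 65, 72, 73, 78, 80, 91
n = 14
Index = 40/100 * 13 = 5.2000
Lower = data[5] = 54, Upper = data[6] = 56
P40 = 54 + 0.2000*(2) = 54.4000

P40 = 54.4000


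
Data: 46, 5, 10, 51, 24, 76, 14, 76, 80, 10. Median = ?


Sorted: 5, 10, 10, 14, 24, 46, 51, 76, 76, 80
n = 10 (even)
Middle values: 24 and 46
Median = (24+46)/2 = 35.0000

Median = 35.0000


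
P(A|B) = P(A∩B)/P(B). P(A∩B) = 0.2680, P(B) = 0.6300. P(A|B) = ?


P(A|B) = 0.2680/0.6300 = 0.4254

P(A|B) = 0.4254


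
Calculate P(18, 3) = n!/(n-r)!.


P(18,3) = 18!/15!
= 6402373705728000/1307674368000
= 4896

P(18,3) = 4896


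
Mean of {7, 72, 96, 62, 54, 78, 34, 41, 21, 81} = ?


Sum = 7 + 72 + 96 + 62 + 54 + 78 + 34 + 41 + 21 + 81 = 546
n = 10
Mean = 546/10 = 54.6000

Mean = 54.6000


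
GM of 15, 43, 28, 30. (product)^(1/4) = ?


Product = 15 × 43 × 28 × 30 = 541800
GM = 541800^(1/4) = 27.1306

GM = 27.1306


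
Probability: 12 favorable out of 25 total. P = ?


P = 12/25 = 0.4800

P = 0.4800


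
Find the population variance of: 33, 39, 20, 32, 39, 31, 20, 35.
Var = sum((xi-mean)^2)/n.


Mean = 31.1250
Squared deviations: 3.5156, 62.0156, 123.7656, 0.7656, 62.0156, 0.0156, 123.7656, 15.0156
Sum = 390.8750
Variance = 390.8750/8 = 48.8594

Variance = 48.8594


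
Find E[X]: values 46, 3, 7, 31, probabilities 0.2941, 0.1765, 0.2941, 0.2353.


E[X] = 46*0.2941 + 3*0.1765 + 7*0.2941 + 31*0.2353
= 13.5286 + 0.5295 + 2.0587 + 7.2943
= 23.4111

E[X] = 23.4111


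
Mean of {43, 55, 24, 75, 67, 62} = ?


Sum = 43 + 55 + 24 + 75 + 67 + 62 = 326
n = 6
Mean = 326/6 = 54.3333

Mean = 54.3333


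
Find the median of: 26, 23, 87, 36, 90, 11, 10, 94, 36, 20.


Sorted: 10, 11, 20, 23, 26, 36, 36, 87, 90, 94
n = 10 (even)
Middle values: 26 and 36
Median = (26+36)/2 = 31.0000

Median = 31.0000


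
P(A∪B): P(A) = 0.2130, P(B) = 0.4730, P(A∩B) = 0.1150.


P(A∪B) = 0.2130 + 0.4730 - 0.1150
= 0.6860 - 0.1150
= 0.5710

P(A∪B) = 0.5710


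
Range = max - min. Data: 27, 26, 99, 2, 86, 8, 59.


Max = 99, Min = 2
Range = 99 - 2 = 97

Range = 97


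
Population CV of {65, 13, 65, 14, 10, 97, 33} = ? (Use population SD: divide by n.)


Mean = 42.4286
SD = 31.1946
CV = (31.1946/42.4286)*100 = 73.5226%

CV = 73.5226%


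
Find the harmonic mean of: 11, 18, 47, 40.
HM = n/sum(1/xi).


Sum of reciprocals = 1/11 + 1/18 + 1/47 + 1/40 = 0.192741
HM = 4/0.192741 = 20.7532

HM = 20.7532


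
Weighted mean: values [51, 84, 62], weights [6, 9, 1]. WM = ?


Numerator = 51*6 + 84*9 + 62*1 = 1124
Denominator = 6 + 9 + 1 = 16
WM = 1124/16 = 70.2500

WM = 70.2500


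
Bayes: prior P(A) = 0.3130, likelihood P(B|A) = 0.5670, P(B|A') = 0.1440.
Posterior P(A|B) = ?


P(B) = P(B|A)*P(A) + P(B|A')*P(A')
= 0.5670*0.3130 + 0.1440*0.6870
= 0.177471 + 0.098928 = 0.276399
P(A|B) = 0.177471/0.276399 = 0.6421

P(A|B) = 0.6421


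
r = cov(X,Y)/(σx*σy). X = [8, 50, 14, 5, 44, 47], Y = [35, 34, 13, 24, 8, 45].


Mean X = 28.0000, Mean Y = 26.5000
SD X = 19.261360, SD Y = 12.919623
Cov = 49.500000
r = 49.500000/(19.261360*12.919623) = 0.1989

r = 0.1989


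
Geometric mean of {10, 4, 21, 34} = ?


Product = 10 × 4 × 21 × 34 = 28560
GM = 28560^(1/4) = 12.9999

GM = 12.9999


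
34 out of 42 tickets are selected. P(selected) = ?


P = 34/42 = 0.8095

P = 0.8095


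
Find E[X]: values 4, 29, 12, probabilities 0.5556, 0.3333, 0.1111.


E[X] = 4*0.5556 + 29*0.3333 + 12*0.1111
= 2.2224 + 9.6657 + 1.3332
= 13.2213

E[X] = 13.2213


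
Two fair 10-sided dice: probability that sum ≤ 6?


Total outcomes = 10×10 = 100
Favorable (sum ≤ 6): 15
P = 15/100 = 0.1500

P = 0.1500


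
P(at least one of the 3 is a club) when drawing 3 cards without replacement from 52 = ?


P(at least one) = 1 - P(none)
P(none) = (39/52) × (38/51) × (37/50) = 0.413529
P(at least one) = 1 - 0.413529 = 0.5865

P = 0.5865


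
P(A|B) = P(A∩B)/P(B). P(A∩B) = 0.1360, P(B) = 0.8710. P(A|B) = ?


P(A|B) = 0.1360/0.8710 = 0.1561

P(A|B) = 0.1561


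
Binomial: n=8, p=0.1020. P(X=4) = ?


C(8,4) = 70
p^4 = 0.000108
(1-p)^4 = 0.650287
P = 70 * 0.000108 * 0.650287 = 0.0049

P(X=4) = 0.0049


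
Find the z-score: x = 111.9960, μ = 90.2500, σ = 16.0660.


z = (111.9960 - 90.2500)/16.0660
= 21.7460/16.0660
= 1.3535

z = 1.3535


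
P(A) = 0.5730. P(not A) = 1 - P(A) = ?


P(not A) = 1 - 0.5730 = 0.4270

P(not A) = 0.4270


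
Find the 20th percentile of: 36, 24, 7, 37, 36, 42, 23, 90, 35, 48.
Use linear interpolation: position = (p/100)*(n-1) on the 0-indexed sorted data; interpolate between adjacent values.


Sorted: 7, 23, 24, 35, 36, 36, 37, 42, 48, 90
n = 10
Index = 20/100 * 9 = 1.8000
Lower = data[1] = 23, Upper = data[2] = 24
P20 = 23 + 0.8000*(1) = 23.8000

P20 = 23.8000


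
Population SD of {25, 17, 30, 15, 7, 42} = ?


Mean = 22.6667
Variance = 128.2222
SD = sqrt(128.2222) = 11.3235

SD = 11.3235


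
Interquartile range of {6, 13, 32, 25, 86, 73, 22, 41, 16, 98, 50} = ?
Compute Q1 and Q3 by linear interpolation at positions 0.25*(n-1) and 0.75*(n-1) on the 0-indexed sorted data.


Sorted: 6, 13, 16, 22, 25, 32, 41, 50, 73, 86, 98
Q1 (25th %ile) = 19.0000
Q3 (75th %ile) = 61.5000
IQR = 61.5000 - 19.0000 = 42.5000

IQR = 42.5000


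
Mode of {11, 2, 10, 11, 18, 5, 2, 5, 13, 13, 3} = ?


Frequencies: 2:2, 3:1, 5:2, 10:1, 11:2, 13:2, 18:1
Max frequency = 2
Mode = 2, 5, 11, 13

Mode = 2, 5, 11, 13


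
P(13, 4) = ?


P(13,4) = 13!/9!
= 6227020800/362880
= 17160

P(13,4) = 17160


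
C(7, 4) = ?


C(7,4) = 7!/(4! × 3!)
= 5040/(24 × 6)
= 35

C(7,4) = 35


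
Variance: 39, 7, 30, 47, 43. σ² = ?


Mean = 33.2000
Squared deviations: 33.6400, 686.4400, 10.2400, 190.4400, 96.0400
Sum = 1016.8000
Variance = 1016.8000/5 = 203.3600

Variance = 203.3600


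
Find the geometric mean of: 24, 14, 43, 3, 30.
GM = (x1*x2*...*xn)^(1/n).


Product = 24 × 14 × 43 × 3 × 30 = 1300320
GM = 1300320^(1/5) = 16.7036

GM = 16.7036


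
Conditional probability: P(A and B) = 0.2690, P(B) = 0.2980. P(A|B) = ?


P(A|B) = 0.2690/0.2980 = 0.9027

P(A|B) = 0.9027


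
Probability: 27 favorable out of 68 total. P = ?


P = 27/68 = 0.3971

P = 0.3971


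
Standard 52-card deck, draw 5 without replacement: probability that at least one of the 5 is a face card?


P(at least one) = 1 - P(none)
P(none) = (40/52) × (39/51) × (38/50) × (37/49) × (36/48) = 0.253181
P(at least one) = 1 - 0.253181 = 0.7468

P = 0.7468


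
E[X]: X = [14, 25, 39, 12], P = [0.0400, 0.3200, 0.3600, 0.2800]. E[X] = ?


E[X] = 14*0.0400 + 25*0.3200 + 39*0.3600 + 12*0.2800
= 0.5600 + 8.0000 + 14.0400 + 3.3600
= 25.9600

E[X] = 25.9600


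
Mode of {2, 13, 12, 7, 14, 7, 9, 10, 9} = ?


Frequencies: 2:1, 7:2, 9:2, 10:1, 12:1, 13:1, 14:1
Max frequency = 2
Mode = 7, 9

Mode = 7, 9


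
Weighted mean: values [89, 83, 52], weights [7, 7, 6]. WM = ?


Numerator = 89*7 + 83*7 + 52*6 = 1516
Denominator = 7 + 7 + 6 = 20
WM = 1516/20 = 75.8000

WM = 75.8000


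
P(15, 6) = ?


P(15,6) = 15!/9!
= 1307674368000/362880
= 3603600

P(15,6) = 3603600


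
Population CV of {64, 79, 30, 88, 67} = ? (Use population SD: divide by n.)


Mean = 65.6000
SD = 19.7646
CV = (19.7646/65.6000)*100 = 30.1290%

CV = 30.1290%


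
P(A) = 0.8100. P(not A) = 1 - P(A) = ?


P(not A) = 1 - 0.8100 = 0.1900

P(not A) = 0.1900


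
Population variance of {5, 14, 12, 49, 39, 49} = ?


Mean = 28.0000
Squared deviations: 529.0000, 196.0000, 256.0000, 441.0000, 121.0000, 441.0000
Sum = 1984.0000
Variance = 1984.0000/6 = 330.6667

Variance = 330.6667


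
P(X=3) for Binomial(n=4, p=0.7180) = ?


C(4,3) = 4
p^3 = 0.370146
(1-p)^1 = 0.282000
P = 4 * 0.370146 * 0.282000 = 0.4175

P(X=3) = 0.4175


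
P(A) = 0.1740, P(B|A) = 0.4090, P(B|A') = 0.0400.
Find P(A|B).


P(B) = P(B|A)*P(A) + P(B|A')*P(A')
= 0.4090*0.1740 + 0.0400*0.8260
= 0.071166 + 0.033040 = 0.104206
P(A|B) = 0.071166/0.104206 = 0.6829

P(A|B) = 0.6829


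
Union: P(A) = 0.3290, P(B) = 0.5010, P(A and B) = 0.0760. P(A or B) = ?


P(A∪B) = 0.3290 + 0.5010 - 0.0760
= 0.8300 - 0.0760
= 0.7540

P(A∪B) = 0.7540


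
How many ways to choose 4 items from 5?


C(5,4) = 5!/(4! × 1!)
= 120/(24 × 1)
= 5

C(5,4) = 5


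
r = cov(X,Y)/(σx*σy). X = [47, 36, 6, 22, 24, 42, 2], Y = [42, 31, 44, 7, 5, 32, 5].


Mean X = 25.5714, Mean Y = 23.7143
SD X = 15.998724, SD Y = 16.245565
Cov = 105.306122
r = 105.306122/(15.998724*16.245565) = 0.4052

r = 0.4052


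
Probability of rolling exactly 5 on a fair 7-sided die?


Favorable outcomes (roll = 5): 1
Total outcomes = 7
P = 1/7 = 0.1429

P = 0.1429


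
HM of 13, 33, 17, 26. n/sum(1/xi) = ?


Sum of reciprocals = 1/13 + 1/33 + 1/17 + 1/26 = 0.204511
HM = 4/0.204511 = 19.5588

HM = 19.5588


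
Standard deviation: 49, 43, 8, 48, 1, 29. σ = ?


Mean = 29.6667
Variance = 363.2222
SD = sqrt(363.2222) = 19.0584

SD = 19.0584


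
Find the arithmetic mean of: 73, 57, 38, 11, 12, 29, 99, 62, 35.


Sum = 73 + 57 + 38 + 11 + 12 + 29 + 99 + 62 + 35 = 416
n = 9
Mean = 416/9 = 46.2222

Mean = 46.2222


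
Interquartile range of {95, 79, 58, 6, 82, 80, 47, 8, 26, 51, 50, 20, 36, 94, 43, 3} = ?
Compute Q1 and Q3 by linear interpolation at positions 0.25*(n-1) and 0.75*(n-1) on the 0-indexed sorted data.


Sorted: 3, 6, 8, 20, 26, 36, 43, 47, 50, 51, 58, 79, 80, 82, 94, 95
Q1 (25th %ile) = 24.5000
Q3 (75th %ile) = 79.2500
IQR = 79.2500 - 24.5000 = 54.7500

IQR = 54.7500


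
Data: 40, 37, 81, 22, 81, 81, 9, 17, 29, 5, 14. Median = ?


Sorted: 5, 9, 14, 17, 22, 29, 37, 40, 81, 81, 81
n = 11 (odd)
Middle value = 29

Median = 29


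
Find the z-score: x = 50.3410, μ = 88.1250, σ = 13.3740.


z = (50.3410 - 88.1250)/13.3740
= -37.7840/13.3740
= -2.8252

z = -2.8252


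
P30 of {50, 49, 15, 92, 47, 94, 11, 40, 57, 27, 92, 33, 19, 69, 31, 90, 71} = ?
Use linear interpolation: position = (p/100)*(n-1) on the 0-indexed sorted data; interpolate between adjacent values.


Sorted: 11, 15, 19, 27, 31, 33, 40, 47, 49, 50, 57, 69, 71, 90, 92, 92, 94
n = 17
Index = 30/100 * 16 = 4.8000
Lower = data[4] = 31, Upper = data[5] = 33
P30 = 31 + 0.8000*(2) = 32.6000

P30 = 32.6000


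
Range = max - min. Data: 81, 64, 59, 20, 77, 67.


Max = 81, Min = 20
Range = 81 - 20 = 61

Range = 61


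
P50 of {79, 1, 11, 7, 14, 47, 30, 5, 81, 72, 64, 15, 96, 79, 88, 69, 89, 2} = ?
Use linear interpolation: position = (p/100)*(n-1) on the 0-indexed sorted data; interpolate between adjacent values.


Sorted: 1, 2, 5, 7, 11, 14, 15, 30, 47, 64, 69, 72, 79, 79, 81, 88, 89, 96
n = 18
Index = 50/100 * 17 = 8.5000
Lower = data[8] = 47, Upper = data[9] = 64
P50 = 47 + 0.5000*(17) = 55.5000

P50 = 55.5000


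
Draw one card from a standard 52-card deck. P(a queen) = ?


4 queens in 52 cards
P = 4/52 = 0.0769

P = 0.0769


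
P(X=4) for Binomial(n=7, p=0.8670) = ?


C(7,4) = 35
p^4 = 0.565036
(1-p)^3 = 0.002353
P = 35 * 0.565036 * 0.002353 = 0.0465

P(X=4) = 0.0465


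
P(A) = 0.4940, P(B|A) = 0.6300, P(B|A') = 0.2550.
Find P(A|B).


P(B) = P(B|A)*P(A) + P(B|A')*P(A')
= 0.6300*0.4940 + 0.2550*0.5060
= 0.311220 + 0.129030 = 0.440250
P(A|B) = 0.311220/0.440250 = 0.7069

P(A|B) = 0.7069


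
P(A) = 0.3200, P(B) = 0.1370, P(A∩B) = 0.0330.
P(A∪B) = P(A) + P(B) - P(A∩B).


P(A∪B) = 0.3200 + 0.1370 - 0.0330
= 0.4570 - 0.0330
= 0.4240

P(A∪B) = 0.4240


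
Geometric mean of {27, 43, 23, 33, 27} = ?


Product = 27 × 43 × 23 × 33 × 27 = 23792373
GM = 23792373^(1/5) = 29.8736

GM = 29.8736


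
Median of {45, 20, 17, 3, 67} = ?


Sorted: 3, 17, 20, 45, 67
n = 5 (odd)
Middle value = 20

Median = 20


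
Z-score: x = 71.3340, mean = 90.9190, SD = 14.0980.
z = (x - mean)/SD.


z = (71.3340 - 90.9190)/14.0980
= -19.5850/14.0980
= -1.3892

z = -1.3892


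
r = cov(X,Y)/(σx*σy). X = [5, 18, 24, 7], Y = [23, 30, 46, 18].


Mean X = 13.5000, Mean Y = 29.2500
SD X = 7.826238, SD Y = 10.568231
Cov = 76.375000
r = 76.375000/(7.826238*10.568231) = 0.9234

r = 0.9234


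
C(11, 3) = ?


C(11,3) = 11!/(3! × 8!)
= 39916800/(6 × 40320)
= 165

C(11,3) = 165


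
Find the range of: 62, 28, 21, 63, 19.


Max = 63, Min = 19
Range = 63 - 19 = 44

Range = 44


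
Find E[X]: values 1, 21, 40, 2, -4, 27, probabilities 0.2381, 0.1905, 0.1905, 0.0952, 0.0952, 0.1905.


E[X] = 1*0.2381 + 21*0.1905 + 40*0.1905 + 2*0.0952 - 4*0.0952 + 27*0.1905
= 0.2381 + 4.0005 + 7.6200 + 0.1904 - 0.3808 + 5.1435
= 16.8117

E[X] = 16.8117


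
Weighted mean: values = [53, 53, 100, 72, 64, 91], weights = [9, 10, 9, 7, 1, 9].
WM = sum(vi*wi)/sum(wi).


Numerator = 53*9 + 53*10 + 100*9 + 72*7 + 64*1 + 91*9 = 3294
Denominator = 9 + 10 + 9 + 7 + 1 + 9 = 45
WM = 3294/45 = 73.2000

WM = 73.2000


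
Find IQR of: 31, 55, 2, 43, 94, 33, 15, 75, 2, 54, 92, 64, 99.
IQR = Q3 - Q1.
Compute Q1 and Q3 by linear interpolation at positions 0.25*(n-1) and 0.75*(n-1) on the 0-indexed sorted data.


Sorted: 2, 2, 15, 31, 33, 43, 54, 55, 64, 75, 92, 94, 99
Q1 (25th %ile) = 31.0000
Q3 (75th %ile) = 75.0000
IQR = 75.0000 - 31.0000 = 44.0000

IQR = 44.0000


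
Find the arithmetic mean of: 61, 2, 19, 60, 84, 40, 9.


Sum = 61 + 2 + 19 + 60 + 84 + 40 + 9 = 275
n = 7
Mean = 275/7 = 39.2857

Mean = 39.2857


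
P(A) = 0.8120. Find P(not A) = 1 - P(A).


P(not A) = 1 - 0.8120 = 0.1880

P(not A) = 0.1880


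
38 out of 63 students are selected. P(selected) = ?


P = 38/63 = 0.6032

P = 0.6032


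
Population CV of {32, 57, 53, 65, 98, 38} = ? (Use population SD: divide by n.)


Mean = 57.1667
SD = 21.3964
CV = (21.3964/57.1667)*100 = 37.4281%

CV = 37.4281%


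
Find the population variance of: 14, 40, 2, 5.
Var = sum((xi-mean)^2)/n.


Mean = 15.2500
Squared deviations: 1.5625, 612.5625, 175.5625, 105.0625
Sum = 894.7500
Variance = 894.7500/4 = 223.6875

Variance = 223.6875


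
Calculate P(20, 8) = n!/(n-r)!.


P(20,8) = 20!/12!
= 2432902008176640000/479001600
= 5079110400

P(20,8) = 5079110400


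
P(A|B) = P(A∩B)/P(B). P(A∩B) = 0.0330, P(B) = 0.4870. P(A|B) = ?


P(A|B) = 0.0330/0.4870 = 0.0678

P(A|B) = 0.0678


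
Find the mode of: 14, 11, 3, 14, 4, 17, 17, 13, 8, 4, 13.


Frequencies: 3:1, 4:2, 8:1, 11:1, 13:2, 14:2, 17:2
Max frequency = 2
Mode = 4, 13, 14, 17

Mode = 4, 13, 14, 17


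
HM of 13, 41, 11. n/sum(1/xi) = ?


Sum of reciprocals = 1/13 + 1/41 + 1/11 = 0.192222
HM = 3/0.192222 = 15.6069

HM = 15.6069


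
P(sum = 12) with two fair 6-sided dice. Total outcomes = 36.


Total outcomes = 6×6 = 36
Favorable (sum = 12): 1
P = 1/36 = 0.0278

P = 0.0278


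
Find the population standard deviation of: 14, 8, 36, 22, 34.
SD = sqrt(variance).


Mean = 22.8000
Variance = 119.3600
SD = sqrt(119.3600) = 10.9252

SD = 10.9252


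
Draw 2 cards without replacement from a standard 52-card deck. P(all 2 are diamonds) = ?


P(all diamonds) = (13/52) × (12/51)
= 0.0588

P = 0.0588


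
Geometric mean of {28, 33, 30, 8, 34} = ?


Product = 28 × 33 × 30 × 8 × 34 = 7539840
GM = 7539840^(1/5) = 23.7395

GM = 23.7395


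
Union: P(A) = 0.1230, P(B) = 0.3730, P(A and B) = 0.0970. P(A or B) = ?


P(A∪B) = 0.1230 + 0.3730 - 0.0970
= 0.4960 - 0.0970
= 0.3990

P(A∪B) = 0.3990


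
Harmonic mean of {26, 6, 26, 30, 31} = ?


Sum of reciprocals = 1/26 + 1/6 + 1/26 + 1/30 + 1/31 = 0.309181
HM = 5/0.309181 = 16.1717

HM = 16.1717


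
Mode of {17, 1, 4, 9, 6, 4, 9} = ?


Frequencies: 1:1, 4:2, 6:1, 9:2, 17:1
Max frequency = 2
Mode = 4, 9

Mode = 4, 9


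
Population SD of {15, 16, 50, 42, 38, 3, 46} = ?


Mean = 30.0000
Variance = 287.7143
SD = sqrt(287.7143) = 16.9621

SD = 16.9621


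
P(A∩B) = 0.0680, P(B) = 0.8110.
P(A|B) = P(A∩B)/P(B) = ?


P(A|B) = 0.0680/0.8110 = 0.0838

P(A|B) = 0.0838


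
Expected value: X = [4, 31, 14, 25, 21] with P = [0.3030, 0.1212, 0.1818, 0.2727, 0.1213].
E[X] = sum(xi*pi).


E[X] = 4*0.3030 + 31*0.1212 + 14*0.1818 + 25*0.2727 + 21*0.1213
= 1.2120 + 3.7572 + 2.5452 + 6.8175 + 2.5473
= 16.8792

E[X] = 16.8792


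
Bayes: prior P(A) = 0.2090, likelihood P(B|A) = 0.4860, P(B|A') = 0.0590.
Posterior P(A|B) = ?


P(B) = P(B|A)*P(A) + P(B|A')*P(A')
= 0.4860*0.2090 + 0.0590*0.7910
= 0.101574 + 0.046669 = 0.148243
P(A|B) = 0.101574/0.148243 = 0.6852

P(A|B) = 0.6852


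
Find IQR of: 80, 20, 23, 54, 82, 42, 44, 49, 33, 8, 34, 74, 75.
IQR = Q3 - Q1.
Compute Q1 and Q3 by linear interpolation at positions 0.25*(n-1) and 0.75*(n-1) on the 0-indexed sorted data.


Sorted: 8, 20, 23, 33, 34, 42, 44, 49, 54, 74, 75, 80, 82
Q1 (25th %ile) = 33.0000
Q3 (75th %ile) = 74.0000
IQR = 74.0000 - 33.0000 = 41.0000

IQR = 41.0000


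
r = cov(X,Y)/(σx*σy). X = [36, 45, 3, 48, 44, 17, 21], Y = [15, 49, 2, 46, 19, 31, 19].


Mean X = 30.5714, Mean Y = 25.8571
SD X = 15.846200, SD Y = 15.806225
Cov = 169.653061
r = 169.653061/(15.846200*15.806225) = 0.6773

r = 0.6773


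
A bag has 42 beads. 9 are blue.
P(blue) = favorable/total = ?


P = 9/42 = 0.2143

P = 0.2143


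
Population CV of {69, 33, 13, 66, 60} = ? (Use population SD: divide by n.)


Mean = 48.2000
SD = 21.7200
CV = (21.7200/48.2000)*100 = 45.0623%

CV = 45.0623%


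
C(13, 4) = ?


C(13,4) = 13!/(4! × 9!)
= 6227020800/(24 × 362880)
= 715

C(13,4) = 715


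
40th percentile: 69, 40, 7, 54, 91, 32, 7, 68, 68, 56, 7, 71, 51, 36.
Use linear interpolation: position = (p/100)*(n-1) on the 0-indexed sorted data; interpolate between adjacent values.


Sorted: 7, 7, 7, 32, 36, 40, 51, 54, 56, 68, 68, 69, 71, 91
n = 14
Index = 40/100 * 13 = 5.2000
Lower = data[5] = 40, Upper = data[6] = 51
P40 = 40 + 0.2000*(11) = 42.2000

P40 = 42.2000


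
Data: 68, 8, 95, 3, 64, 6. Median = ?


Sorted: 3, 6, 8, 64, 68, 95
n = 6 (even)
Middle values: 8 and 64
Median = (8+64)/2 = 36.0000

Median = 36.0000


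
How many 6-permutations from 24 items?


P(24,6) = 24!/18!
= 620448401733239439360000/6402373705728000
= 96909120

P(24,6) = 96909120


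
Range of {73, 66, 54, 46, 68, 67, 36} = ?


Max = 73, Min = 36
Range = 73 - 36 = 37

Range = 37


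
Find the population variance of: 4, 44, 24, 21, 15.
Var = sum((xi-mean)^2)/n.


Mean = 21.6000
Squared deviations: 309.7600, 501.7600, 5.7600, 0.3600, 43.5600
Sum = 861.2000
Variance = 861.2000/5 = 172.2400

Variance = 172.2400


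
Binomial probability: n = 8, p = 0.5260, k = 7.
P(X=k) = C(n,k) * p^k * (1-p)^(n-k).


C(8,7) = 8
p^7 = 0.011140
(1-p)^1 = 0.474000
P = 8 * 0.011140 * 0.474000 = 0.0422

P(X=7) = 0.0422


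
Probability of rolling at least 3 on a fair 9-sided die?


Favorable outcomes (roll ≥ 3): 7
Total outcomes = 9
P = 7/9 = 0.7778

P = 0.7778


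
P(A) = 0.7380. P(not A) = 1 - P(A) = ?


P(not A) = 1 - 0.7380 = 0.2620

P(not A) = 0.2620


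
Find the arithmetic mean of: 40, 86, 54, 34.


Sum = 40 + 86 + 54 + 34 = 214
n = 4
Mean = 214/4 = 53.5000

Mean = 53.5000


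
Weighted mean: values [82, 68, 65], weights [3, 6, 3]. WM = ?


Numerator = 82*3 + 68*6 + 65*3 = 849
Denominator = 3 + 6 + 3 = 12
WM = 849/12 = 70.7500

WM = 70.7500


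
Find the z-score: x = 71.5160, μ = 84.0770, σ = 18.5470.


z = (71.5160 - 84.0770)/18.5470
= -12.5610/18.5470
= -0.6773

z = -0.6773


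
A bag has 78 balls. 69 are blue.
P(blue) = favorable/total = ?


P = 69/78 = 0.8846

P = 0.8846


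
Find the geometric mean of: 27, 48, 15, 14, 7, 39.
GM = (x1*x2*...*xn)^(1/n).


Product = 27 × 48 × 15 × 14 × 7 × 39 = 74299680
GM = 74299680^(1/6) = 20.5036

GM = 20.5036


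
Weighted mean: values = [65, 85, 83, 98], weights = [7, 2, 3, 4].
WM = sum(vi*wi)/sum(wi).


Numerator = 65*7 + 85*2 + 83*3 + 98*4 = 1266
Denominator = 7 + 2 + 3 + 4 = 16
WM = 1266/16 = 79.1250

WM = 79.1250


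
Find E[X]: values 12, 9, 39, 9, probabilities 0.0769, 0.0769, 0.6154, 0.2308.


E[X] = 12*0.0769 + 9*0.0769 + 39*0.6154 + 9*0.2308
= 0.9228 + 0.6921 + 24.0006 + 2.0772
= 27.6927

E[X] = 27.6927


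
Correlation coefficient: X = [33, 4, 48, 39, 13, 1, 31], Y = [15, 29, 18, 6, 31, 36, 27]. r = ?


Mean X = 24.1429, Mean Y = 23.1429
SD X = 16.821997, SD Y = 9.731078
Cov = -132.306122
r = -132.306122/(16.821997*9.731078) = -0.8082

r = -0.8082


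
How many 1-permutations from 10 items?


P(10,1) = 10!/9!
= 3628800/362880
= 10

P(10,1) = 10


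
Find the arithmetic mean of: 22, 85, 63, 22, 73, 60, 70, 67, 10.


Sum = 22 + 85 + 63 + 22 + 73 + 60 + 70 + 67 + 10 = 472
n = 9
Mean = 472/9 = 52.4444

Mean = 52.4444


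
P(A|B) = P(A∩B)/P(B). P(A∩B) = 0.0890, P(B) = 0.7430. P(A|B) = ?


P(A|B) = 0.0890/0.7430 = 0.1198

P(A|B) = 0.1198


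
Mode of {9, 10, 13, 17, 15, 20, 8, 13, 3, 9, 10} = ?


Frequencies: 3:1, 8:1, 9:2, 10:2, 13:2, 15:1, 17:1, 20:1
Max frequency = 2
Mode = 9, 10, 13

Mode = 9, 10, 13


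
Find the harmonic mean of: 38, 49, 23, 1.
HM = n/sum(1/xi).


Sum of reciprocals = 1/38 + 1/49 + 1/23 + 1/1 = 1.090202
HM = 4/1.090202 = 3.6690

HM = 3.6690


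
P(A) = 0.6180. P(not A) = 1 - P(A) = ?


P(not A) = 1 - 0.6180 = 0.3820

P(not A) = 0.3820


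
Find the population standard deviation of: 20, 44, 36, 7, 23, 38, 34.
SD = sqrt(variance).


Mean = 28.8571
Variance = 140.1224
SD = sqrt(140.1224) = 11.8373

SD = 11.8373


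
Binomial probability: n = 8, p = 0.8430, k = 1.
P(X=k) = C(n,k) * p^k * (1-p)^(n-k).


C(8,1) = 8
p^1 = 0.843000
(1-p)^7 = 2.351243e-06
P = 8 * 0.843000 * 2.351243e-06 = 1.5857e-05

P(X=1) = 1.5857e-05


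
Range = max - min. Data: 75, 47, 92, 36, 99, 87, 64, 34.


Max = 99, Min = 34
Range = 99 - 34 = 65

Range = 65


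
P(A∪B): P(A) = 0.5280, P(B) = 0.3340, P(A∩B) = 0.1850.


P(A∪B) = 0.5280 + 0.3340 - 0.1850
= 0.8620 - 0.1850
= 0.6770

P(A∪B) = 0.6770


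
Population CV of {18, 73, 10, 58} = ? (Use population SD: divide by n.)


Mean = 39.7500
SD = 26.4422
CV = (26.4422/39.7500)*100 = 66.5211%

CV = 66.5211%


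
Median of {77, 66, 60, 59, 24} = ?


Sorted: 24, 59, 60, 66, 77
n = 5 (odd)
Middle value = 60

Median = 60


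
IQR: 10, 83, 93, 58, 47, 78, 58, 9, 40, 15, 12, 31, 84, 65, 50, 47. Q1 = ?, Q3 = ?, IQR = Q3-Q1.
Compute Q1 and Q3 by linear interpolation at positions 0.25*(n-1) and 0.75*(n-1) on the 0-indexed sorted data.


Sorted: 9, 10, 12, 15, 31, 40, 47, 47, 50, 58, 58, 65, 78, 83, 84, 93
Q1 (25th %ile) = 27.0000
Q3 (75th %ile) = 68.2500
IQR = 68.2500 - 27.0000 = 41.2500

IQR = 41.2500


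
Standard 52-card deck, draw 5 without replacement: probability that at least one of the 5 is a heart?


P(at least one) = 1 - P(none)
P(none) = (39/52) × (38/51) × (37/50) × (36/49) × (35/48) = 0.221534
P(at least one) = 1 - 0.221534 = 0.7785

P = 0.7785


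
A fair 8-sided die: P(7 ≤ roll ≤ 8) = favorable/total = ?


Favorable outcomes (7 ≤ roll ≤ 8): 2
Total outcomes = 8
P = 2/8 = 0.2500

P = 0.2500


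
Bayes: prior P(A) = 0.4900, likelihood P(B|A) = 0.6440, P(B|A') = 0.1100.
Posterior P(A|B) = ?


P(B) = P(B|A)*P(A) + P(B|A')*P(A')
= 0.6440*0.4900 + 0.1100*0.5100
= 0.315560 + 0.056100 = 0.371660
P(A|B) = 0.315560/0.371660 = 0.8491

P(A|B) = 0.8491


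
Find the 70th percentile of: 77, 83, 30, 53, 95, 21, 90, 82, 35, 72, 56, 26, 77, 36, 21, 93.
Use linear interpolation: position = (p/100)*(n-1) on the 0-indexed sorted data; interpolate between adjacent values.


Sorted: 21, 21, 26, 30, 35, 36, 53, 56, 72, 77, 77, 82, 83, 90, 93, 95
n = 16
Index = 70/100 * 15 = 10.5000
Lower = data[10] = 77, Upper = data[11] = 82
P70 = 77 + 0.5000*(5) = 79.5000

P70 = 79.5000


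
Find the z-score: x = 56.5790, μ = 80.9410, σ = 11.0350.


z = (56.5790 - 80.9410)/11.0350
= -24.3620/11.0350
= -2.2077

z = -2.2077


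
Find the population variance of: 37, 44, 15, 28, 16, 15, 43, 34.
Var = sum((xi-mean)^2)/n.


Mean = 29.0000
Squared deviations: 64.0000, 225.0000, 196.0000, 1.0000, 169.0000, 196.0000, 196.0000, 25.0000
Sum = 1072.0000
Variance = 1072.0000/8 = 134.0000

Variance = 134.0000


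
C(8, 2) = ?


C(8,2) = 8!/(2! × 6!)
= 40320/(2 × 720)
= 28

C(8,2) = 28


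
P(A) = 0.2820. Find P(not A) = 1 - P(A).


P(not A) = 1 - 0.2820 = 0.7180

P(not A) = 0.7180


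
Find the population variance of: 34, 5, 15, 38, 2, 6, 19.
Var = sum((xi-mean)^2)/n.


Mean = 17.0000
Squared deviations: 289.0000, 144.0000, 4.0000, 441.0000, 225.0000, 121.0000, 4.0000
Sum = 1228.0000
Variance = 1228.0000/7 = 175.4286

Variance = 175.4286


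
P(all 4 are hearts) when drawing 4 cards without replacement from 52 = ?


P(all hearts) = (13/52) × (12/51) × (11/50) × (10/49)
= 0.0026

P = 0.0026


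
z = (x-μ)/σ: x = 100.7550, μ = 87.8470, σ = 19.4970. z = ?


z = (100.7550 - 87.8470)/19.4970
= 12.9080/19.4970
= 0.6621

z = 0.6621


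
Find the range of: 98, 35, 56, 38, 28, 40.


Max = 98, Min = 28
Range = 98 - 28 = 70

Range = 70


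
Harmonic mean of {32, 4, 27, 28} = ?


Sum of reciprocals = 1/32 + 1/4 + 1/27 + 1/28 = 0.354001
HM = 4/0.354001 = 11.2994

HM = 11.2994


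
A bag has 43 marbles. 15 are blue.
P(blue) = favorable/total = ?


P = 15/43 = 0.3488

P = 0.3488


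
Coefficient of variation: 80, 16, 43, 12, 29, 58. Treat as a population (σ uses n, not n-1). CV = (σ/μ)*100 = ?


Mean = 39.6667
SD = 23.8514
CV = (23.8514/39.6667)*100 = 60.1296%

CV = 60.1296%


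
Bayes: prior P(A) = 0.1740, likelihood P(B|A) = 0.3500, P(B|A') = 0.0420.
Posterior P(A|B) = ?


P(B) = P(B|A)*P(A) + P(B|A')*P(A')
= 0.3500*0.1740 + 0.0420*0.8260
= 0.060900 + 0.034692 = 0.095592
P(A|B) = 0.060900/0.095592 = 0.6371

P(A|B) = 0.6371


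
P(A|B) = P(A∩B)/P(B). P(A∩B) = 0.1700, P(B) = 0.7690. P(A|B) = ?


P(A|B) = 0.1700/0.7690 = 0.2211

P(A|B) = 0.2211


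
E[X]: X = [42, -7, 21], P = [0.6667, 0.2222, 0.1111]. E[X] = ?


E[X] = 42*0.6667 - 7*0.2222 + 21*0.1111
= 28.0014 - 1.5554 + 2.3331
= 28.7791

E[X] = 28.7791


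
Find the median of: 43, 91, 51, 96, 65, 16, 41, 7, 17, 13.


Sorted: 7, 13, 16, 17, 41, 43, 51, 65, 91, 96
n = 10 (even)
Middle values: 41 and 43
Median = (41+43)/2 = 42.0000

Median = 42.0000


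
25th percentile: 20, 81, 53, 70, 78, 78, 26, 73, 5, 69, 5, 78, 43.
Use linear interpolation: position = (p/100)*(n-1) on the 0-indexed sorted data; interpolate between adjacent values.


Sorted: 5, 5, 20, 26, 43, 53, 69, 70, 73, 78, 78, 78, 81
n = 13
Index = 25/100 * 12 = 3.0000
Lower = data[3] = 26, Upper = data[4] = 43
P25 = 26 + 0*(17) = 26.0000

P25 = 26.0000


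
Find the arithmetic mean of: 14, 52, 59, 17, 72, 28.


Sum = 14 + 52 + 59 + 17 + 72 + 28 = 242
n = 6
Mean = 242/6 = 40.3333

Mean = 40.3333


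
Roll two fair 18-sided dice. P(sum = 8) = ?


Total outcomes = 18×18 = 324
Favorable (sum = 8): 7
P = 7/324 = 0.0216

P = 0.0216


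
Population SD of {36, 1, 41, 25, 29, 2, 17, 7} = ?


Mean = 19.7500
Variance = 208.1875
SD = sqrt(208.1875) = 14.4287

SD = 14.4287


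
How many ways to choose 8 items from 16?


C(16,8) = 16!/(8! × 8!)
= 20922789888000/(40320 × 40320)
= 12870

C(16,8) = 12870


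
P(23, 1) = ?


P(23,1) = 23!/22!
= 25852016738884976640000/1124000727777607680000
= 23

P(23,1) = 23


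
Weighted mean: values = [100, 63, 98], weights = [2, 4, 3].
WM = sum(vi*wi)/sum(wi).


Numerator = 100*2 + 63*4 + 98*3 = 746
Denominator = 2 + 4 + 3 = 9
WM = 746/9 = 82.8889

WM = 82.8889


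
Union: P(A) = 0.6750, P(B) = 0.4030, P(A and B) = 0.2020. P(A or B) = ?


P(A∪B) = 0.6750 + 0.4030 - 0.2020
= 1.0780 - 0.2020
= 0.8760

P(A∪B) = 0.8760


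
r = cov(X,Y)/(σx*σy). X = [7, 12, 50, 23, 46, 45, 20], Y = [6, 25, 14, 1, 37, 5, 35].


Mean X = 29.0000, Mean Y = 17.5714
SD X = 16.370706, SD Y = 13.709821
Cov = 17.857143
r = 17.857143/(16.370706*13.709821) = 0.0796

r = 0.0796


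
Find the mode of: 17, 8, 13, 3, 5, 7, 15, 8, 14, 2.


Frequencies: 2:1, 3:1, 5:1, 7:1, 8:2, 13:1, 14:1, 15:1, 17:1
Max frequency = 2
Mode = 8

Mode = 8


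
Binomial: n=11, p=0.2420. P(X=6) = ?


C(11,6) = 462
p^6 = 0.000201
(1-p)^5 = 0.250234
P = 462 * 0.000201 * 0.250234 = 0.0232

P(X=6) = 0.0232


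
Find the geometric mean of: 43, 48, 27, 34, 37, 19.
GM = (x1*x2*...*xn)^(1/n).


Product = 43 × 48 × 27 × 34 × 37 × 19 = 1332010656
GM = 1332010656^(1/6) = 33.1704

GM = 33.1704


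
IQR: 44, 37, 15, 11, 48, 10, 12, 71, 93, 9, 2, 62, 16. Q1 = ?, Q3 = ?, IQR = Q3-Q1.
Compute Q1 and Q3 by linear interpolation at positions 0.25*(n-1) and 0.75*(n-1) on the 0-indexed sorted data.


Sorted: 2, 9, 10, 11, 12, 15, 16, 37, 44, 48, 62, 71, 93
Q1 (25th %ile) = 11.0000
Q3 (75th %ile) = 48.0000
IQR = 48.0000 - 11.0000 = 37.0000

IQR = 37.0000


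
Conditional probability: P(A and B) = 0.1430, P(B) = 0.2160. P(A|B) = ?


P(A|B) = 0.1430/0.2160 = 0.6620

P(A|B) = 0.6620


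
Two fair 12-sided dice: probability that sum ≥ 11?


Total outcomes = 12×12 = 144
Favorable (sum ≥ 11): 99
P = 99/144 = 0.6875

P = 0.6875


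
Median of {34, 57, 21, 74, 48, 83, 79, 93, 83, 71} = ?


Sorted: 21, 34, 48, 57, 71, 74, 79, 83, 83, 93
n = 10 (even)
Middle values: 71 and 74
Median = (71+74)/2 = 72.5000

Median = 72.5000
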